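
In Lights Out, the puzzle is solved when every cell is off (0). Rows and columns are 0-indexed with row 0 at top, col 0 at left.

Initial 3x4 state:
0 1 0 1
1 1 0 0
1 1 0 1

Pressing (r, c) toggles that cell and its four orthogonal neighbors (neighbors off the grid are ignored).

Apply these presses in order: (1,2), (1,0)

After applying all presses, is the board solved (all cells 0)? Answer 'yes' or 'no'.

Answer: no

Derivation:
After press 1 at (1,2):
0 1 1 1
1 0 1 1
1 1 1 1

After press 2 at (1,0):
1 1 1 1
0 1 1 1
0 1 1 1

Lights still on: 10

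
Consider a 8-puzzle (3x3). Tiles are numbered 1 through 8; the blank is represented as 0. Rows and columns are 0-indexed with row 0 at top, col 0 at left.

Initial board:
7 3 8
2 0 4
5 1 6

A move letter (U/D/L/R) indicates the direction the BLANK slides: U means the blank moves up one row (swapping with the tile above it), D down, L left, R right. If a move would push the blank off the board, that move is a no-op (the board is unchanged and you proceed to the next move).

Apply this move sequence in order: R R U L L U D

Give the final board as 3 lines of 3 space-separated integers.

After move 1 (R):
7 3 8
2 4 0
5 1 6

After move 2 (R):
7 3 8
2 4 0
5 1 6

After move 3 (U):
7 3 0
2 4 8
5 1 6

After move 4 (L):
7 0 3
2 4 8
5 1 6

After move 5 (L):
0 7 3
2 4 8
5 1 6

After move 6 (U):
0 7 3
2 4 8
5 1 6

After move 7 (D):
2 7 3
0 4 8
5 1 6

Answer: 2 7 3
0 4 8
5 1 6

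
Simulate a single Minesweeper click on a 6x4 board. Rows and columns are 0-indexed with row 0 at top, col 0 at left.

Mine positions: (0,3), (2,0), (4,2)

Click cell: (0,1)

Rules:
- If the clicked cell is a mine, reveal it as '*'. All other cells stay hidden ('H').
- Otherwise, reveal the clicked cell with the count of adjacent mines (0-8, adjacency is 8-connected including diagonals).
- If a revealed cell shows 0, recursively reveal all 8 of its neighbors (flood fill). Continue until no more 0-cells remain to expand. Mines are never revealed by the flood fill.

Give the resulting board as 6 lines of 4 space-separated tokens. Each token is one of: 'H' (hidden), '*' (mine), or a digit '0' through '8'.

0 0 1 H
1 1 1 H
H H H H
H H H H
H H H H
H H H H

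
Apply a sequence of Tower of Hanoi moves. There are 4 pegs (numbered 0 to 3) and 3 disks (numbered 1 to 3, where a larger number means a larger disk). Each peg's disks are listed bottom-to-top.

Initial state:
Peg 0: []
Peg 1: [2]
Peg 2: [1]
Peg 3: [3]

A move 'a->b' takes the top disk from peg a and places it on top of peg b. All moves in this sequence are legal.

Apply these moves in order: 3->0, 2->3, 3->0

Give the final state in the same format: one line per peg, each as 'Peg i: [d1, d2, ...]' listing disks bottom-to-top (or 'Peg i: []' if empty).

Answer: Peg 0: [3, 1]
Peg 1: [2]
Peg 2: []
Peg 3: []

Derivation:
After move 1 (3->0):
Peg 0: [3]
Peg 1: [2]
Peg 2: [1]
Peg 3: []

After move 2 (2->3):
Peg 0: [3]
Peg 1: [2]
Peg 2: []
Peg 3: [1]

After move 3 (3->0):
Peg 0: [3, 1]
Peg 1: [2]
Peg 2: []
Peg 3: []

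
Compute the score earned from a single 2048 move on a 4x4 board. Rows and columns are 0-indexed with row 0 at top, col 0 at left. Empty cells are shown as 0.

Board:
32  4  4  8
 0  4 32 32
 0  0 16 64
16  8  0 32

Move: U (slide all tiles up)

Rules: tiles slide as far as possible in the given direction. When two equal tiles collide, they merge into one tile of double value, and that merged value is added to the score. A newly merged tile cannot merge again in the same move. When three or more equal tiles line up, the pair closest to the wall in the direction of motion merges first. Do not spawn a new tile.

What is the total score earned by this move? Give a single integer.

Slide up:
col 0: [32, 0, 0, 16] -> [32, 16, 0, 0]  score +0 (running 0)
col 1: [4, 4, 0, 8] -> [8, 8, 0, 0]  score +8 (running 8)
col 2: [4, 32, 16, 0] -> [4, 32, 16, 0]  score +0 (running 8)
col 3: [8, 32, 64, 32] -> [8, 32, 64, 32]  score +0 (running 8)
Board after move:
32  8  4  8
16  8 32 32
 0  0 16 64
 0  0  0 32

Answer: 8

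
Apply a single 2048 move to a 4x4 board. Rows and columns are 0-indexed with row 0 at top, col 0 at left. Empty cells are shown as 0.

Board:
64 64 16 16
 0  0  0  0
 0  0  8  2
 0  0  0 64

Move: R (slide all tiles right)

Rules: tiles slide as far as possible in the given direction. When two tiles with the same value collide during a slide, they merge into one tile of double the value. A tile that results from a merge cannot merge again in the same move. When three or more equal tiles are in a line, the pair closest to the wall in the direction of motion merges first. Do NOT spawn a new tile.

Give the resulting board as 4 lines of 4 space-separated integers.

Slide right:
row 0: [64, 64, 16, 16] -> [0, 0, 128, 32]
row 1: [0, 0, 0, 0] -> [0, 0, 0, 0]
row 2: [0, 0, 8, 2] -> [0, 0, 8, 2]
row 3: [0, 0, 0, 64] -> [0, 0, 0, 64]

Answer:   0   0 128  32
  0   0   0   0
  0   0   8   2
  0   0   0  64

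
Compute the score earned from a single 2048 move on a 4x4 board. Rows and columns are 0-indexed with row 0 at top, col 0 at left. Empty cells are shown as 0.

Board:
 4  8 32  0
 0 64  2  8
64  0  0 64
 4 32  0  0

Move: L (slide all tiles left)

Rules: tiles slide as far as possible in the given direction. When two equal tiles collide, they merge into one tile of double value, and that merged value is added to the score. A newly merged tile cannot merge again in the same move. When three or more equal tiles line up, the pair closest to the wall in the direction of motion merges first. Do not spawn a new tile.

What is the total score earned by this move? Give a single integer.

Slide left:
row 0: [4, 8, 32, 0] -> [4, 8, 32, 0]  score +0 (running 0)
row 1: [0, 64, 2, 8] -> [64, 2, 8, 0]  score +0 (running 0)
row 2: [64, 0, 0, 64] -> [128, 0, 0, 0]  score +128 (running 128)
row 3: [4, 32, 0, 0] -> [4, 32, 0, 0]  score +0 (running 128)
Board after move:
  4   8  32   0
 64   2   8   0
128   0   0   0
  4  32   0   0

Answer: 128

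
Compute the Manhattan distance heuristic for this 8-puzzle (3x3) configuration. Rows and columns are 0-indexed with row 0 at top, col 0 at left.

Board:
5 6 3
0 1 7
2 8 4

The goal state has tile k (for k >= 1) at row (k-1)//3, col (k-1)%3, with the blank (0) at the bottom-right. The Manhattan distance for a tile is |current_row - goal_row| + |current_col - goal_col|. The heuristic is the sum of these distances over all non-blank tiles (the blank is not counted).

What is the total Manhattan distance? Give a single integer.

Answer: 15

Derivation:
Tile 5: at (0,0), goal (1,1), distance |0-1|+|0-1| = 2
Tile 6: at (0,1), goal (1,2), distance |0-1|+|1-2| = 2
Tile 3: at (0,2), goal (0,2), distance |0-0|+|2-2| = 0
Tile 1: at (1,1), goal (0,0), distance |1-0|+|1-0| = 2
Tile 7: at (1,2), goal (2,0), distance |1-2|+|2-0| = 3
Tile 2: at (2,0), goal (0,1), distance |2-0|+|0-1| = 3
Tile 8: at (2,1), goal (2,1), distance |2-2|+|1-1| = 0
Tile 4: at (2,2), goal (1,0), distance |2-1|+|2-0| = 3
Sum: 2 + 2 + 0 + 2 + 3 + 3 + 0 + 3 = 15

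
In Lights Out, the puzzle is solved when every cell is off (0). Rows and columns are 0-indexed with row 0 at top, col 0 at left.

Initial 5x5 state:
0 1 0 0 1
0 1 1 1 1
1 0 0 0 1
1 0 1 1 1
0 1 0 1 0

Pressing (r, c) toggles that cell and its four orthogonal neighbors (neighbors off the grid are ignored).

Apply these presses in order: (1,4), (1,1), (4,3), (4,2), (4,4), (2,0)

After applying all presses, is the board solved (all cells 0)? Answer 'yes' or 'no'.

Answer: yes

Derivation:
After press 1 at (1,4):
0 1 0 0 0
0 1 1 0 0
1 0 0 0 0
1 0 1 1 1
0 1 0 1 0

After press 2 at (1,1):
0 0 0 0 0
1 0 0 0 0
1 1 0 0 0
1 0 1 1 1
0 1 0 1 0

After press 3 at (4,3):
0 0 0 0 0
1 0 0 0 0
1 1 0 0 0
1 0 1 0 1
0 1 1 0 1

After press 4 at (4,2):
0 0 0 0 0
1 0 0 0 0
1 1 0 0 0
1 0 0 0 1
0 0 0 1 1

After press 5 at (4,4):
0 0 0 0 0
1 0 0 0 0
1 1 0 0 0
1 0 0 0 0
0 0 0 0 0

After press 6 at (2,0):
0 0 0 0 0
0 0 0 0 0
0 0 0 0 0
0 0 0 0 0
0 0 0 0 0

Lights still on: 0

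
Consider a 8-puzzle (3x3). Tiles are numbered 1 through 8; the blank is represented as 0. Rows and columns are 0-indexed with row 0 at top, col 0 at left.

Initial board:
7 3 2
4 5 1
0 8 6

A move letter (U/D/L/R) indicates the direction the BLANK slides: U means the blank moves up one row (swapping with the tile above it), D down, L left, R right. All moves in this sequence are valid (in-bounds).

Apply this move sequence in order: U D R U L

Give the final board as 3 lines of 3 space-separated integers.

Answer: 7 3 2
0 4 1
8 5 6

Derivation:
After move 1 (U):
7 3 2
0 5 1
4 8 6

After move 2 (D):
7 3 2
4 5 1
0 8 6

After move 3 (R):
7 3 2
4 5 1
8 0 6

After move 4 (U):
7 3 2
4 0 1
8 5 6

After move 5 (L):
7 3 2
0 4 1
8 5 6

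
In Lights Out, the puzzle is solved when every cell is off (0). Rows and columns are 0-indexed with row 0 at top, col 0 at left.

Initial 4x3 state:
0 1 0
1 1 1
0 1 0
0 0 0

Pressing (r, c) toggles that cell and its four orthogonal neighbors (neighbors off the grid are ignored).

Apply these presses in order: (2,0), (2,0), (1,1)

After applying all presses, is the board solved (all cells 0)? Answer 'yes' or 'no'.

After press 1 at (2,0):
0 1 0
0 1 1
1 0 0
1 0 0

After press 2 at (2,0):
0 1 0
1 1 1
0 1 0
0 0 0

After press 3 at (1,1):
0 0 0
0 0 0
0 0 0
0 0 0

Lights still on: 0

Answer: yes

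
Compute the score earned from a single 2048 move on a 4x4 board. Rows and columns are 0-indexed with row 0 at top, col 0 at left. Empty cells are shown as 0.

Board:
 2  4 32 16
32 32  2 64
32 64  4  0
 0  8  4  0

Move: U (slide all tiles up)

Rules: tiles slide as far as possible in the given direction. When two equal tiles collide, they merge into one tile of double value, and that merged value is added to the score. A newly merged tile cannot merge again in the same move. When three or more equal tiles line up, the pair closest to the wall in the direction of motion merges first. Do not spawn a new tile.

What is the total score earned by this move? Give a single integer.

Answer: 72

Derivation:
Slide up:
col 0: [2, 32, 32, 0] -> [2, 64, 0, 0]  score +64 (running 64)
col 1: [4, 32, 64, 8] -> [4, 32, 64, 8]  score +0 (running 64)
col 2: [32, 2, 4, 4] -> [32, 2, 8, 0]  score +8 (running 72)
col 3: [16, 64, 0, 0] -> [16, 64, 0, 0]  score +0 (running 72)
Board after move:
 2  4 32 16
64 32  2 64
 0 64  8  0
 0  8  0  0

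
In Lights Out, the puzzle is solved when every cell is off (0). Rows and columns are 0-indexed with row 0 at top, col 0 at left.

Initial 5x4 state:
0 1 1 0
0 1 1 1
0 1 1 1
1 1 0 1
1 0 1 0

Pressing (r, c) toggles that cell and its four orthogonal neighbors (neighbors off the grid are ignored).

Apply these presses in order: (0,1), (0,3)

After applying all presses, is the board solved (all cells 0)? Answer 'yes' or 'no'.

Answer: no

Derivation:
After press 1 at (0,1):
1 0 0 0
0 0 1 1
0 1 1 1
1 1 0 1
1 0 1 0

After press 2 at (0,3):
1 0 1 1
0 0 1 0
0 1 1 1
1 1 0 1
1 0 1 0

Lights still on: 12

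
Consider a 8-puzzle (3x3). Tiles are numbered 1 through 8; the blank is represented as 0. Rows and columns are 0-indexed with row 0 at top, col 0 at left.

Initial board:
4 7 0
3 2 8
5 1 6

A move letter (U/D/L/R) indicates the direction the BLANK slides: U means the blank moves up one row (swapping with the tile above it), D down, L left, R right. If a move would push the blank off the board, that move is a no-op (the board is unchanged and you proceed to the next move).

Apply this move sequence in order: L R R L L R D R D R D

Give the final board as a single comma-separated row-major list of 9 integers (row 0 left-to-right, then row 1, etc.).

Answer: 4, 2, 7, 3, 8, 6, 5, 1, 0

Derivation:
After move 1 (L):
4 0 7
3 2 8
5 1 6

After move 2 (R):
4 7 0
3 2 8
5 1 6

After move 3 (R):
4 7 0
3 2 8
5 1 6

After move 4 (L):
4 0 7
3 2 8
5 1 6

After move 5 (L):
0 4 7
3 2 8
5 1 6

After move 6 (R):
4 0 7
3 2 8
5 1 6

After move 7 (D):
4 2 7
3 0 8
5 1 6

After move 8 (R):
4 2 7
3 8 0
5 1 6

After move 9 (D):
4 2 7
3 8 6
5 1 0

After move 10 (R):
4 2 7
3 8 6
5 1 0

After move 11 (D):
4 2 7
3 8 6
5 1 0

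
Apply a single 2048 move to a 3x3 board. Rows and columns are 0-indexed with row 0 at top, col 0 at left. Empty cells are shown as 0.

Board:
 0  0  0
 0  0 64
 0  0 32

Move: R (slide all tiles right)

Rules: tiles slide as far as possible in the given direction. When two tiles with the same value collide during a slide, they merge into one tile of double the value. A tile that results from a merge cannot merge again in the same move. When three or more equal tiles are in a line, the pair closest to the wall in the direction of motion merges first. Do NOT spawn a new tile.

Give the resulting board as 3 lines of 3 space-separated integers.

Slide right:
row 0: [0, 0, 0] -> [0, 0, 0]
row 1: [0, 0, 64] -> [0, 0, 64]
row 2: [0, 0, 32] -> [0, 0, 32]

Answer:  0  0  0
 0  0 64
 0  0 32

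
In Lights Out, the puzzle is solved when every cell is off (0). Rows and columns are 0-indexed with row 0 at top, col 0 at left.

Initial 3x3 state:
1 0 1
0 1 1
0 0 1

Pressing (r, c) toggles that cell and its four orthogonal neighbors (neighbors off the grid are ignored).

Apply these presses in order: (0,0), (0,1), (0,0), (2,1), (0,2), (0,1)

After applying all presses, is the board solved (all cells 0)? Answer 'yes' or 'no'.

Answer: no

Derivation:
After press 1 at (0,0):
0 1 1
1 1 1
0 0 1

After press 2 at (0,1):
1 0 0
1 0 1
0 0 1

After press 3 at (0,0):
0 1 0
0 0 1
0 0 1

After press 4 at (2,1):
0 1 0
0 1 1
1 1 0

After press 5 at (0,2):
0 0 1
0 1 0
1 1 0

After press 6 at (0,1):
1 1 0
0 0 0
1 1 0

Lights still on: 4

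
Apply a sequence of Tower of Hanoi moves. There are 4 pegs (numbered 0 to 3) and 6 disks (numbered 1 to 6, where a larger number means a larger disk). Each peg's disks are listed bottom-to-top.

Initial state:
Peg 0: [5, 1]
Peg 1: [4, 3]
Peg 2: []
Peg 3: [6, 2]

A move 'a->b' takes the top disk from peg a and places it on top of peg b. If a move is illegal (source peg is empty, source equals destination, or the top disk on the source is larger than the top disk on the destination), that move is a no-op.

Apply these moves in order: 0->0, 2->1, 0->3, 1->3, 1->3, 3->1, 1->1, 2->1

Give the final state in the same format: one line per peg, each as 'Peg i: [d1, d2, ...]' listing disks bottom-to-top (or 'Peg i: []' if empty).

Answer: Peg 0: [5]
Peg 1: [4, 3, 1]
Peg 2: []
Peg 3: [6, 2]

Derivation:
After move 1 (0->0):
Peg 0: [5, 1]
Peg 1: [4, 3]
Peg 2: []
Peg 3: [6, 2]

After move 2 (2->1):
Peg 0: [5, 1]
Peg 1: [4, 3]
Peg 2: []
Peg 3: [6, 2]

After move 3 (0->3):
Peg 0: [5]
Peg 1: [4, 3]
Peg 2: []
Peg 3: [6, 2, 1]

After move 4 (1->3):
Peg 0: [5]
Peg 1: [4, 3]
Peg 2: []
Peg 3: [6, 2, 1]

After move 5 (1->3):
Peg 0: [5]
Peg 1: [4, 3]
Peg 2: []
Peg 3: [6, 2, 1]

After move 6 (3->1):
Peg 0: [5]
Peg 1: [4, 3, 1]
Peg 2: []
Peg 3: [6, 2]

After move 7 (1->1):
Peg 0: [5]
Peg 1: [4, 3, 1]
Peg 2: []
Peg 3: [6, 2]

After move 8 (2->1):
Peg 0: [5]
Peg 1: [4, 3, 1]
Peg 2: []
Peg 3: [6, 2]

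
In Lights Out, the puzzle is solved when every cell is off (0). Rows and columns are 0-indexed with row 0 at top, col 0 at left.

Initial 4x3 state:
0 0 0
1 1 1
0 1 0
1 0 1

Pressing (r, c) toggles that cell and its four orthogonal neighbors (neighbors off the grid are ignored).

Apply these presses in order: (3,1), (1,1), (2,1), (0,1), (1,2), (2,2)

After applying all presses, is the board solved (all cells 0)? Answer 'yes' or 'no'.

After press 1 at (3,1):
0 0 0
1 1 1
0 0 0
0 1 0

After press 2 at (1,1):
0 1 0
0 0 0
0 1 0
0 1 0

After press 3 at (2,1):
0 1 0
0 1 0
1 0 1
0 0 0

After press 4 at (0,1):
1 0 1
0 0 0
1 0 1
0 0 0

After press 5 at (1,2):
1 0 0
0 1 1
1 0 0
0 0 0

After press 6 at (2,2):
1 0 0
0 1 0
1 1 1
0 0 1

Lights still on: 6

Answer: no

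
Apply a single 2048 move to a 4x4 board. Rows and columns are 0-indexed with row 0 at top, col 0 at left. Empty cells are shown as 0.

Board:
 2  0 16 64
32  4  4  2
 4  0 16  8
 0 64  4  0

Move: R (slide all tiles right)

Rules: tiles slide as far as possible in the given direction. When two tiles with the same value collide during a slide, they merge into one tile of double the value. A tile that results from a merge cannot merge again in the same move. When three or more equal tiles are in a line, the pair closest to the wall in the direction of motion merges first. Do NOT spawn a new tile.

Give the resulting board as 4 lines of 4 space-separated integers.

Answer:  0  2 16 64
 0 32  8  2
 0  4 16  8
 0  0 64  4

Derivation:
Slide right:
row 0: [2, 0, 16, 64] -> [0, 2, 16, 64]
row 1: [32, 4, 4, 2] -> [0, 32, 8, 2]
row 2: [4, 0, 16, 8] -> [0, 4, 16, 8]
row 3: [0, 64, 4, 0] -> [0, 0, 64, 4]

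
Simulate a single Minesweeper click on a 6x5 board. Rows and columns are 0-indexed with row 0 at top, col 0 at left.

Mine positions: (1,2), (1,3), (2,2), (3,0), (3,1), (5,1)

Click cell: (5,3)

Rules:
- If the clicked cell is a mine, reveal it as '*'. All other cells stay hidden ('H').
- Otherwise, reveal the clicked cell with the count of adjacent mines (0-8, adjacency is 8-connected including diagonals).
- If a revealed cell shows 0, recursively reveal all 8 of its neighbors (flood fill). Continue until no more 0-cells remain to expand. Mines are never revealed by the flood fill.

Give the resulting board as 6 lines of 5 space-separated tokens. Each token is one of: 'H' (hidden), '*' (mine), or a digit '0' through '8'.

H H H H H
H H H H H
H H H 3 1
H H 2 1 0
H H 2 0 0
H H 1 0 0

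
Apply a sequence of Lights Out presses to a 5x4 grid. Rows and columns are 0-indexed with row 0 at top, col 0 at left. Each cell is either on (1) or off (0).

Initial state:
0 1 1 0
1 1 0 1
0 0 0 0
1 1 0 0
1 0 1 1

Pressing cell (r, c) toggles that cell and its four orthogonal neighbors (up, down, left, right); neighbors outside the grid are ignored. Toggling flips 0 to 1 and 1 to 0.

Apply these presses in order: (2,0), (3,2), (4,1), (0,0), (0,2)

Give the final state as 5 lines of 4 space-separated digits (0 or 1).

Answer: 1 1 0 1
1 1 1 1
1 1 1 0
0 1 1 1
0 1 1 1

Derivation:
After press 1 at (2,0):
0 1 1 0
0 1 0 1
1 1 0 0
0 1 0 0
1 0 1 1

After press 2 at (3,2):
0 1 1 0
0 1 0 1
1 1 1 0
0 0 1 1
1 0 0 1

After press 3 at (4,1):
0 1 1 0
0 1 0 1
1 1 1 0
0 1 1 1
0 1 1 1

After press 4 at (0,0):
1 0 1 0
1 1 0 1
1 1 1 0
0 1 1 1
0 1 1 1

After press 5 at (0,2):
1 1 0 1
1 1 1 1
1 1 1 0
0 1 1 1
0 1 1 1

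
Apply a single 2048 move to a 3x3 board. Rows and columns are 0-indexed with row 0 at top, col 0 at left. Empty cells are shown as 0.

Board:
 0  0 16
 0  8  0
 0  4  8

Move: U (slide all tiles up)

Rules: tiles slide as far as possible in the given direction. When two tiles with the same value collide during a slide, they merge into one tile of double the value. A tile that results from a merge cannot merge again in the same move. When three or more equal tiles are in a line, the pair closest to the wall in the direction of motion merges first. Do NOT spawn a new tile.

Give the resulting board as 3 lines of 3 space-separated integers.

Slide up:
col 0: [0, 0, 0] -> [0, 0, 0]
col 1: [0, 8, 4] -> [8, 4, 0]
col 2: [16, 0, 8] -> [16, 8, 0]

Answer:  0  8 16
 0  4  8
 0  0  0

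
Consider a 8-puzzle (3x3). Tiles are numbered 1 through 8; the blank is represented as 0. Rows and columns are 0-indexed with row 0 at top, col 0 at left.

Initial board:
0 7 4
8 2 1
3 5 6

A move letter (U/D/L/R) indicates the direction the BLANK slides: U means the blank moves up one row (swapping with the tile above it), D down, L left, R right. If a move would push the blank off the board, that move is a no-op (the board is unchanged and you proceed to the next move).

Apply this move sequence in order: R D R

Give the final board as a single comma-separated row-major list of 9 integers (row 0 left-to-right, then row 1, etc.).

After move 1 (R):
7 0 4
8 2 1
3 5 6

After move 2 (D):
7 2 4
8 0 1
3 5 6

After move 3 (R):
7 2 4
8 1 0
3 5 6

Answer: 7, 2, 4, 8, 1, 0, 3, 5, 6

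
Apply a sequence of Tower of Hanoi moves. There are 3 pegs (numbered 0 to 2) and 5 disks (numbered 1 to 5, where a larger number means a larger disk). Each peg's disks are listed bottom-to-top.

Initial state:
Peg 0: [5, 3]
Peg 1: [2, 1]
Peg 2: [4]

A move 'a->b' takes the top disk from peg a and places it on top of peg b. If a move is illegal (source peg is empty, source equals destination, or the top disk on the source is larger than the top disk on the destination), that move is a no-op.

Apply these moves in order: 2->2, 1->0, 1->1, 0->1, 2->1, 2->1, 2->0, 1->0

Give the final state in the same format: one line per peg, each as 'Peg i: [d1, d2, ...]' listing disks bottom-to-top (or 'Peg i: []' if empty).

Answer: Peg 0: [5, 3, 1]
Peg 1: [2]
Peg 2: [4]

Derivation:
After move 1 (2->2):
Peg 0: [5, 3]
Peg 1: [2, 1]
Peg 2: [4]

After move 2 (1->0):
Peg 0: [5, 3, 1]
Peg 1: [2]
Peg 2: [4]

After move 3 (1->1):
Peg 0: [5, 3, 1]
Peg 1: [2]
Peg 2: [4]

After move 4 (0->1):
Peg 0: [5, 3]
Peg 1: [2, 1]
Peg 2: [4]

After move 5 (2->1):
Peg 0: [5, 3]
Peg 1: [2, 1]
Peg 2: [4]

After move 6 (2->1):
Peg 0: [5, 3]
Peg 1: [2, 1]
Peg 2: [4]

After move 7 (2->0):
Peg 0: [5, 3]
Peg 1: [2, 1]
Peg 2: [4]

After move 8 (1->0):
Peg 0: [5, 3, 1]
Peg 1: [2]
Peg 2: [4]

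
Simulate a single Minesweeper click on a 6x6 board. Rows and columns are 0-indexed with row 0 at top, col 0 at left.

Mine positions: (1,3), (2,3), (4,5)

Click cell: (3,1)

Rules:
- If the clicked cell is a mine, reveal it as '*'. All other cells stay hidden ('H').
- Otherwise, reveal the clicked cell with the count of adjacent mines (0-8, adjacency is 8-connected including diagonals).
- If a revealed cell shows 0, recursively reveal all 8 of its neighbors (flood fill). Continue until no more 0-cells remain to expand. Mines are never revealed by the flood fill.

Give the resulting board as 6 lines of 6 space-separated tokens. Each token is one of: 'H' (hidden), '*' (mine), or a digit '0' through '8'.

0 0 1 H H H
0 0 2 H H H
0 0 2 H H H
0 0 1 1 2 H
0 0 0 0 1 H
0 0 0 0 1 H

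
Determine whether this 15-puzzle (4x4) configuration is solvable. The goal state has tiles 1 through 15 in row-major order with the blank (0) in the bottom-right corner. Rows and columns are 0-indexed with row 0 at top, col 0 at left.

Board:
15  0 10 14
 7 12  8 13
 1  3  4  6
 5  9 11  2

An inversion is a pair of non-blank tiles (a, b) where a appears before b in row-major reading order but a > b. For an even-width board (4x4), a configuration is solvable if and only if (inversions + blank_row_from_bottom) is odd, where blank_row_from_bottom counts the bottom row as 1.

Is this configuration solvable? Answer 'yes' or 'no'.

Answer: yes

Derivation:
Inversions: 71
Blank is in row 0 (0-indexed from top), which is row 4 counting from the bottom (bottom = 1).
71 + 4 = 75, which is odd, so the puzzle is solvable.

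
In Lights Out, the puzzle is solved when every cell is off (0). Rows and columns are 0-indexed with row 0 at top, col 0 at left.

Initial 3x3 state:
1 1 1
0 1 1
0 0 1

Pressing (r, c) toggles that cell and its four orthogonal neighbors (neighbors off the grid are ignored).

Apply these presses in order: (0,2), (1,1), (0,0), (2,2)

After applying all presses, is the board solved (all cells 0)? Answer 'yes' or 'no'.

After press 1 at (0,2):
1 0 0
0 1 0
0 0 1

After press 2 at (1,1):
1 1 0
1 0 1
0 1 1

After press 3 at (0,0):
0 0 0
0 0 1
0 1 1

After press 4 at (2,2):
0 0 0
0 0 0
0 0 0

Lights still on: 0

Answer: yes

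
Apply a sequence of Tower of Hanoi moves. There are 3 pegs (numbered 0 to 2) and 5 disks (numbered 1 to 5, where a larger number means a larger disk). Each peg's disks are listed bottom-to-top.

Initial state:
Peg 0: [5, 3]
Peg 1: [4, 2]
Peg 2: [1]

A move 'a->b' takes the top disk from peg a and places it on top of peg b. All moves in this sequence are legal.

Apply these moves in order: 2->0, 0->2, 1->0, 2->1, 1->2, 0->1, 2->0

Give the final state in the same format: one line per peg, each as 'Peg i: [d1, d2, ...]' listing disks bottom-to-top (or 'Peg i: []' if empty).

After move 1 (2->0):
Peg 0: [5, 3, 1]
Peg 1: [4, 2]
Peg 2: []

After move 2 (0->2):
Peg 0: [5, 3]
Peg 1: [4, 2]
Peg 2: [1]

After move 3 (1->0):
Peg 0: [5, 3, 2]
Peg 1: [4]
Peg 2: [1]

After move 4 (2->1):
Peg 0: [5, 3, 2]
Peg 1: [4, 1]
Peg 2: []

After move 5 (1->2):
Peg 0: [5, 3, 2]
Peg 1: [4]
Peg 2: [1]

After move 6 (0->1):
Peg 0: [5, 3]
Peg 1: [4, 2]
Peg 2: [1]

After move 7 (2->0):
Peg 0: [5, 3, 1]
Peg 1: [4, 2]
Peg 2: []

Answer: Peg 0: [5, 3, 1]
Peg 1: [4, 2]
Peg 2: []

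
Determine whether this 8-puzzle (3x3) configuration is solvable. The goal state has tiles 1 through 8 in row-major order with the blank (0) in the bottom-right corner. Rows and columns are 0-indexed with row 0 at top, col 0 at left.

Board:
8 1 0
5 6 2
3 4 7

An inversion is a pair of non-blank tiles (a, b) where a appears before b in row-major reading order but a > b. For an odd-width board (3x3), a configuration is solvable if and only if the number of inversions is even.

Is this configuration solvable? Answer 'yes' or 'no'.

Inversions (pairs i<j in row-major order where tile[i] > tile[j] > 0): 13
13 is odd, so the puzzle is not solvable.

Answer: no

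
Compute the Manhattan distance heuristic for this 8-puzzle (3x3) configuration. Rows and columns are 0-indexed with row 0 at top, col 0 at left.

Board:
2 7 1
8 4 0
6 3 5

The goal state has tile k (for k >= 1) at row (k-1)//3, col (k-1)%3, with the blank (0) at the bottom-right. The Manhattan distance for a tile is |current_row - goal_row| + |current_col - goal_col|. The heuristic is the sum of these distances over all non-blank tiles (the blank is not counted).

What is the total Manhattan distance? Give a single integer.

Tile 2: (0,0)->(0,1) = 1
Tile 7: (0,1)->(2,0) = 3
Tile 1: (0,2)->(0,0) = 2
Tile 8: (1,0)->(2,1) = 2
Tile 4: (1,1)->(1,0) = 1
Tile 6: (2,0)->(1,2) = 3
Tile 3: (2,1)->(0,2) = 3
Tile 5: (2,2)->(1,1) = 2
Sum: 1 + 3 + 2 + 2 + 1 + 3 + 3 + 2 = 17

Answer: 17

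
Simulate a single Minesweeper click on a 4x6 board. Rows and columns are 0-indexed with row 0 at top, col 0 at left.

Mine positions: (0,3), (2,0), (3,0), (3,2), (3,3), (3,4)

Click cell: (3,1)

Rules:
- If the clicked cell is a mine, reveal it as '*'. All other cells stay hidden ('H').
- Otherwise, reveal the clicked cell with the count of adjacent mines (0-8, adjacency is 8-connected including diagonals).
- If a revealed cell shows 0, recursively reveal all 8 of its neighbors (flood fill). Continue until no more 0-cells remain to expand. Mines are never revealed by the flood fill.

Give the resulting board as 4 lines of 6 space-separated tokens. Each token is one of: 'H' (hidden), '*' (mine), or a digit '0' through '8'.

H H H H H H
H H H H H H
H H H H H H
H 3 H H H H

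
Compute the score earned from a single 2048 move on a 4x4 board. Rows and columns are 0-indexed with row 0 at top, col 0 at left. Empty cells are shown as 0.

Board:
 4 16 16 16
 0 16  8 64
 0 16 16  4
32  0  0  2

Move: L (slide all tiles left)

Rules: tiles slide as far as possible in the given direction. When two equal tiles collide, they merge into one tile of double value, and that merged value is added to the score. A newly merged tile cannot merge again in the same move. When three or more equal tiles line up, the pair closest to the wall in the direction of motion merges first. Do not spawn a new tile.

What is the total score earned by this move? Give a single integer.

Slide left:
row 0: [4, 16, 16, 16] -> [4, 32, 16, 0]  score +32 (running 32)
row 1: [0, 16, 8, 64] -> [16, 8, 64, 0]  score +0 (running 32)
row 2: [0, 16, 16, 4] -> [32, 4, 0, 0]  score +32 (running 64)
row 3: [32, 0, 0, 2] -> [32, 2, 0, 0]  score +0 (running 64)
Board after move:
 4 32 16  0
16  8 64  0
32  4  0  0
32  2  0  0

Answer: 64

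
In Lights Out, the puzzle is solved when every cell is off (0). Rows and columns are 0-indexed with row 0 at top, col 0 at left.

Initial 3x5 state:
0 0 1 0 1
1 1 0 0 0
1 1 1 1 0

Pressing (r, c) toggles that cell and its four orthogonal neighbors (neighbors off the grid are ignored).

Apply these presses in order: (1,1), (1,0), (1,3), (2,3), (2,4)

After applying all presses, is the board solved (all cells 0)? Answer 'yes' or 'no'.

Answer: no

Derivation:
After press 1 at (1,1):
0 1 1 0 1
0 0 1 0 0
1 0 1 1 0

After press 2 at (1,0):
1 1 1 0 1
1 1 1 0 0
0 0 1 1 0

After press 3 at (1,3):
1 1 1 1 1
1 1 0 1 1
0 0 1 0 0

After press 4 at (2,3):
1 1 1 1 1
1 1 0 0 1
0 0 0 1 1

After press 5 at (2,4):
1 1 1 1 1
1 1 0 0 0
0 0 0 0 0

Lights still on: 7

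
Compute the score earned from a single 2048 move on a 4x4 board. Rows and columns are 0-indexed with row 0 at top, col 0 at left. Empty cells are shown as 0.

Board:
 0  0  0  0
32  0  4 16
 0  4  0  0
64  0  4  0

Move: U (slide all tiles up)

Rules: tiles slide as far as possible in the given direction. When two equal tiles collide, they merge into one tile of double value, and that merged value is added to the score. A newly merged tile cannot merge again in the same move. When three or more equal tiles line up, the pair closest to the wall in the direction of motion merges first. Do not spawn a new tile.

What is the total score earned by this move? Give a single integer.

Slide up:
col 0: [0, 32, 0, 64] -> [32, 64, 0, 0]  score +0 (running 0)
col 1: [0, 0, 4, 0] -> [4, 0, 0, 0]  score +0 (running 0)
col 2: [0, 4, 0, 4] -> [8, 0, 0, 0]  score +8 (running 8)
col 3: [0, 16, 0, 0] -> [16, 0, 0, 0]  score +0 (running 8)
Board after move:
32  4  8 16
64  0  0  0
 0  0  0  0
 0  0  0  0

Answer: 8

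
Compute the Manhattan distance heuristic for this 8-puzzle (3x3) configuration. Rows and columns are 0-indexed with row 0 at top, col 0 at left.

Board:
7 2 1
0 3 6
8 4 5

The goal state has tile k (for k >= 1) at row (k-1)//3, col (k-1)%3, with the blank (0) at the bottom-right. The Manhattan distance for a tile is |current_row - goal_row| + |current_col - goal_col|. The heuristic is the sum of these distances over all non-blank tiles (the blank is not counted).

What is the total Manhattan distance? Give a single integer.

Tile 7: at (0,0), goal (2,0), distance |0-2|+|0-0| = 2
Tile 2: at (0,1), goal (0,1), distance |0-0|+|1-1| = 0
Tile 1: at (0,2), goal (0,0), distance |0-0|+|2-0| = 2
Tile 3: at (1,1), goal (0,2), distance |1-0|+|1-2| = 2
Tile 6: at (1,2), goal (1,2), distance |1-1|+|2-2| = 0
Tile 8: at (2,0), goal (2,1), distance |2-2|+|0-1| = 1
Tile 4: at (2,1), goal (1,0), distance |2-1|+|1-0| = 2
Tile 5: at (2,2), goal (1,1), distance |2-1|+|2-1| = 2
Sum: 2 + 0 + 2 + 2 + 0 + 1 + 2 + 2 = 11

Answer: 11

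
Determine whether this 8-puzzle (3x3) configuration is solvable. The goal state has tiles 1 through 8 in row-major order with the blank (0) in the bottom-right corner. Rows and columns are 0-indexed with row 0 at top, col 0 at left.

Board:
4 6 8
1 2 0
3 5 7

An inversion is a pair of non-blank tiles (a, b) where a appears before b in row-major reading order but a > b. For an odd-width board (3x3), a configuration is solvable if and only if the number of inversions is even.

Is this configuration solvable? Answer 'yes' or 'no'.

Answer: yes

Derivation:
Inversions (pairs i<j in row-major order where tile[i] > tile[j] > 0): 12
12 is even, so the puzzle is solvable.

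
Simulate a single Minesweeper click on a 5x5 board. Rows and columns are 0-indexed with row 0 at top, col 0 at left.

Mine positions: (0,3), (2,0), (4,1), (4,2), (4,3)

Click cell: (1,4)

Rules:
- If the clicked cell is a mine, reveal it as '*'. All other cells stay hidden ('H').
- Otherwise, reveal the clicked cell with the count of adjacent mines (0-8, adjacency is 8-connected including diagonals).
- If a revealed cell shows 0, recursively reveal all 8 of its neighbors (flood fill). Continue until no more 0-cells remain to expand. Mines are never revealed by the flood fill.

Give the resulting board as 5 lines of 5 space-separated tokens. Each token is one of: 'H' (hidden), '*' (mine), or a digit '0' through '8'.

H H H H H
H H H H 1
H H H H H
H H H H H
H H H H H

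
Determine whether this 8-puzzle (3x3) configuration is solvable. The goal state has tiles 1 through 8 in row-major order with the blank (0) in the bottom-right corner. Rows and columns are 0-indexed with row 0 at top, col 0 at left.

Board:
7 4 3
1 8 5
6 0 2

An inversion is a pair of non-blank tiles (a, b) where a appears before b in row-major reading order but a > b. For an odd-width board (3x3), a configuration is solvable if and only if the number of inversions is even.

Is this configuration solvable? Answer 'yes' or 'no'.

Answer: yes

Derivation:
Inversions (pairs i<j in row-major order where tile[i] > tile[j] > 0): 16
16 is even, so the puzzle is solvable.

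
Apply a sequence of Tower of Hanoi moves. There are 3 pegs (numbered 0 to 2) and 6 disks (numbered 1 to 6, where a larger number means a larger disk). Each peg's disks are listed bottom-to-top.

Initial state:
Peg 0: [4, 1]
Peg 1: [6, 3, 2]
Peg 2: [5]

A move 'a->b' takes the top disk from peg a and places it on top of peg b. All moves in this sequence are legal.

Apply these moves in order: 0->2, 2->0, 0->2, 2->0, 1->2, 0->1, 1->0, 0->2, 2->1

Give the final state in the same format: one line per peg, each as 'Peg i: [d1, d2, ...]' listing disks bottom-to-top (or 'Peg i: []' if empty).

Answer: Peg 0: [4]
Peg 1: [6, 3, 1]
Peg 2: [5, 2]

Derivation:
After move 1 (0->2):
Peg 0: [4]
Peg 1: [6, 3, 2]
Peg 2: [5, 1]

After move 2 (2->0):
Peg 0: [4, 1]
Peg 1: [6, 3, 2]
Peg 2: [5]

After move 3 (0->2):
Peg 0: [4]
Peg 1: [6, 3, 2]
Peg 2: [5, 1]

After move 4 (2->0):
Peg 0: [4, 1]
Peg 1: [6, 3, 2]
Peg 2: [5]

After move 5 (1->2):
Peg 0: [4, 1]
Peg 1: [6, 3]
Peg 2: [5, 2]

After move 6 (0->1):
Peg 0: [4]
Peg 1: [6, 3, 1]
Peg 2: [5, 2]

After move 7 (1->0):
Peg 0: [4, 1]
Peg 1: [6, 3]
Peg 2: [5, 2]

After move 8 (0->2):
Peg 0: [4]
Peg 1: [6, 3]
Peg 2: [5, 2, 1]

After move 9 (2->1):
Peg 0: [4]
Peg 1: [6, 3, 1]
Peg 2: [5, 2]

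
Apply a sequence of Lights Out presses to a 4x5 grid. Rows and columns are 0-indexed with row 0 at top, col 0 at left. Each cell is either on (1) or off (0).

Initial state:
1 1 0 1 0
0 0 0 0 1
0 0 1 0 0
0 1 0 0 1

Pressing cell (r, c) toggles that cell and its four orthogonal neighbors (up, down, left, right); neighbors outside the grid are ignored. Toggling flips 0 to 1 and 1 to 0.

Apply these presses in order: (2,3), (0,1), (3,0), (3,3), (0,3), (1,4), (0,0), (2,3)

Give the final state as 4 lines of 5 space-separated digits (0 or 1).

Answer: 1 1 0 0 0
1 1 0 0 0
1 0 1 1 1
1 0 1 1 0

Derivation:
After press 1 at (2,3):
1 1 0 1 0
0 0 0 1 1
0 0 0 1 1
0 1 0 1 1

After press 2 at (0,1):
0 0 1 1 0
0 1 0 1 1
0 0 0 1 1
0 1 0 1 1

After press 3 at (3,0):
0 0 1 1 0
0 1 0 1 1
1 0 0 1 1
1 0 0 1 1

After press 4 at (3,3):
0 0 1 1 0
0 1 0 1 1
1 0 0 0 1
1 0 1 0 0

After press 5 at (0,3):
0 0 0 0 1
0 1 0 0 1
1 0 0 0 1
1 0 1 0 0

After press 6 at (1,4):
0 0 0 0 0
0 1 0 1 0
1 0 0 0 0
1 0 1 0 0

After press 7 at (0,0):
1 1 0 0 0
1 1 0 1 0
1 0 0 0 0
1 0 1 0 0

After press 8 at (2,3):
1 1 0 0 0
1 1 0 0 0
1 0 1 1 1
1 0 1 1 0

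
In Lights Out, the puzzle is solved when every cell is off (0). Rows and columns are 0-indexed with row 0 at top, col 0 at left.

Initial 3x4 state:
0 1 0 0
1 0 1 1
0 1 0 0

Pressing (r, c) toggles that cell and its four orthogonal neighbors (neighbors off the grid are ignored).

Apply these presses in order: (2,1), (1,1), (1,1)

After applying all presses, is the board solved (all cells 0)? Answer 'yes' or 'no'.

After press 1 at (2,1):
0 1 0 0
1 1 1 1
1 0 1 0

After press 2 at (1,1):
0 0 0 0
0 0 0 1
1 1 1 0

After press 3 at (1,1):
0 1 0 0
1 1 1 1
1 0 1 0

Lights still on: 7

Answer: no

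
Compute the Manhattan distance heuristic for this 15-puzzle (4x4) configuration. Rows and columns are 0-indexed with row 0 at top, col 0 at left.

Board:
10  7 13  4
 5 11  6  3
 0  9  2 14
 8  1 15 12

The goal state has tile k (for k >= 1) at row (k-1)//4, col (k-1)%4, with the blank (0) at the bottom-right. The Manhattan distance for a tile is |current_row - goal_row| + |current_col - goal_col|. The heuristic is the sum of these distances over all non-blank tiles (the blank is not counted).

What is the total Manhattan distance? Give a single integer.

Answer: 32

Derivation:
Tile 10: (0,0)->(2,1) = 3
Tile 7: (0,1)->(1,2) = 2
Tile 13: (0,2)->(3,0) = 5
Tile 4: (0,3)->(0,3) = 0
Tile 5: (1,0)->(1,0) = 0
Tile 11: (1,1)->(2,2) = 2
Tile 6: (1,2)->(1,1) = 1
Tile 3: (1,3)->(0,2) = 2
Tile 9: (2,1)->(2,0) = 1
Tile 2: (2,2)->(0,1) = 3
Tile 14: (2,3)->(3,1) = 3
Tile 8: (3,0)->(1,3) = 5
Tile 1: (3,1)->(0,0) = 4
Tile 15: (3,2)->(3,2) = 0
Tile 12: (3,3)->(2,3) = 1
Sum: 3 + 2 + 5 + 0 + 0 + 2 + 1 + 2 + 1 + 3 + 3 + 5 + 4 + 0 + 1 = 32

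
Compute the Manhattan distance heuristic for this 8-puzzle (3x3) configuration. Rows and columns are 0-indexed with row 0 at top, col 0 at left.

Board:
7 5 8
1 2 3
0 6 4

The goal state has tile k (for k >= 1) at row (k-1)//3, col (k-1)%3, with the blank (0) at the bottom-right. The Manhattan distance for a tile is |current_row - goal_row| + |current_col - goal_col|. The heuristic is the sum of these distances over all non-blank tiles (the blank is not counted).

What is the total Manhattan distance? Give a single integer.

Answer: 14

Derivation:
Tile 7: (0,0)->(2,0) = 2
Tile 5: (0,1)->(1,1) = 1
Tile 8: (0,2)->(2,1) = 3
Tile 1: (1,0)->(0,0) = 1
Tile 2: (1,1)->(0,1) = 1
Tile 3: (1,2)->(0,2) = 1
Tile 6: (2,1)->(1,2) = 2
Tile 4: (2,2)->(1,0) = 3
Sum: 2 + 1 + 3 + 1 + 1 + 1 + 2 + 3 = 14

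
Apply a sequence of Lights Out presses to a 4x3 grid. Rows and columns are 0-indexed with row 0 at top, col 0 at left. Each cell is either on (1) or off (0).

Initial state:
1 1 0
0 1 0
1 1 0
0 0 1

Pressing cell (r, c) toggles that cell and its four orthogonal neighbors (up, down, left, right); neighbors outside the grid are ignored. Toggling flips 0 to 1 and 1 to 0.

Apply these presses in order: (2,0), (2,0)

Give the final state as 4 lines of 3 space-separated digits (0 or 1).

After press 1 at (2,0):
1 1 0
1 1 0
0 0 0
1 0 1

After press 2 at (2,0):
1 1 0
0 1 0
1 1 0
0 0 1

Answer: 1 1 0
0 1 0
1 1 0
0 0 1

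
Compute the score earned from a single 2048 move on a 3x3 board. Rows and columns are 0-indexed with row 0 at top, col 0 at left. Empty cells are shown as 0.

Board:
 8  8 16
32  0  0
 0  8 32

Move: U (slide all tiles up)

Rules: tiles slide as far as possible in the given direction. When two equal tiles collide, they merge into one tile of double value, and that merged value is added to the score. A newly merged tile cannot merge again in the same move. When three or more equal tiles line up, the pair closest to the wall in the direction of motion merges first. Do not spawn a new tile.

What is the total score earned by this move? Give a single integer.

Answer: 16

Derivation:
Slide up:
col 0: [8, 32, 0] -> [8, 32, 0]  score +0 (running 0)
col 1: [8, 0, 8] -> [16, 0, 0]  score +16 (running 16)
col 2: [16, 0, 32] -> [16, 32, 0]  score +0 (running 16)
Board after move:
 8 16 16
32  0 32
 0  0  0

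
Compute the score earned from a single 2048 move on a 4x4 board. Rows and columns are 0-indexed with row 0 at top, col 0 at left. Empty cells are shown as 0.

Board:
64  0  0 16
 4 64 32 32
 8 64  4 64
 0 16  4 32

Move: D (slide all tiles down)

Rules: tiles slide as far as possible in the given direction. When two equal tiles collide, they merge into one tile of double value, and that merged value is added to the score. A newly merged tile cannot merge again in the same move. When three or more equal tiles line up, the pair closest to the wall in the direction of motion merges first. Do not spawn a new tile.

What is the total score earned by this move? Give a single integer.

Slide down:
col 0: [64, 4, 8, 0] -> [0, 64, 4, 8]  score +0 (running 0)
col 1: [0, 64, 64, 16] -> [0, 0, 128, 16]  score +128 (running 128)
col 2: [0, 32, 4, 4] -> [0, 0, 32, 8]  score +8 (running 136)
col 3: [16, 32, 64, 32] -> [16, 32, 64, 32]  score +0 (running 136)
Board after move:
  0   0   0  16
 64   0   0  32
  4 128  32  64
  8  16   8  32

Answer: 136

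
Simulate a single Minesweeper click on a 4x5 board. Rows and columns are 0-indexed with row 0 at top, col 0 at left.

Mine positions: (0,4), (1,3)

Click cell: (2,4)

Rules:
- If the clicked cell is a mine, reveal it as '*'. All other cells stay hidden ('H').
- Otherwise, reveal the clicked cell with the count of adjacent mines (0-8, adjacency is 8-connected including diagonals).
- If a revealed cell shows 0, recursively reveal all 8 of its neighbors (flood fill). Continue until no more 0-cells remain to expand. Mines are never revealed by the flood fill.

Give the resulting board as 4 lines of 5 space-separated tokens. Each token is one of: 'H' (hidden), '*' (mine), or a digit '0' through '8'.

H H H H H
H H H H H
H H H H 1
H H H H H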